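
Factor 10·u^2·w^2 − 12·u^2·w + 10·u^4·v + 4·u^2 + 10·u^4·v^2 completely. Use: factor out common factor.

2·u^2(5·w^2 − 6·w + 5·u^2·v + 2 + 5·u^2·v^2)

10·u^2·w^2 − 12·u^2·w + 10·u^4·v + 4·u^2 + 10·u^4·v^2
= 2(5·u^2·w^2 − 6·u^2·w + 5·u^4·v + 2·u^2 + 5·u^4·v^2)    [factor out 2]
= 2·u^2(5·w^2 − 6·w + 5·u^2·v + 2 + 5·u^2·v^2)    [factor out u^2]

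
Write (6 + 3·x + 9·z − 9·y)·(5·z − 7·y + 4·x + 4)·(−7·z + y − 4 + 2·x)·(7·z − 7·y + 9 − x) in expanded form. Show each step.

(6 + 3·x + 9·z − 9·y)·(5·z − 7·y + 4·x + 4)·(−7·z + y − 4 + 2·x)·(7·z − 7·y + 9 − x)
= (30·z − 42·y + 24·x + 24 + 15·x·z − 21·x·y + 12·x^2 + 12·x + 45·z^2 − 63·y·z + 36·x·z + 36·z − 45·y·z + 63·y^2 − 36·x·y − 36·y)·(−7·z + y − 4 + 2·x)·(7·z − 7·y + 9 − x)    [distributive law]
= (66·z − 78·y + 36·x + 24 + 51·x·z − 57·x·y + 12·x^2 + 45·z^2 − 108·y·z + 63·y^2)·(−7·z + y − 4 + 2·x)·(7·z − 7·y + 9 − x)    [combine like terms]
= (−462·z^2 + 66·y·z − 264·z + 132·x·z + 546·y·z − 78·y^2 + 312·y − 156·x·y − 252·x·z + 36·x·y − 144·x + 72·x^2 − 168·z + 24·y − 96 + 48·x − 357·x·z^2 + 51·x·y·z − 204·x·z + 102·x^2·z + 399·x·y·z − 57·x·y^2 + 228·x·y − 114·x^2·y − 84·x^2·z + 12·x^2·y − 48·x^2 + 24·x^3 − 315·z^3 + 45·y·z^2 − 180·z^2 + 90·x·z^2 + 756·y·z^2 − 108·y^2·z + 432·y·z − 216·x·y·z − 441·y^2·z + 63·y^3 − 252·y^2 + 126·x·y^2)·(7·z − 7·y + 9 − x)    [distributive law]
= (−642·z^2 + 1044·y·z − 432·z − 324·x·z − 330·y^2 + 336·y + 108·x·y − 96·x + 24·x^2 − 96 − 267·x·z^2 + 234·x·y·z + 18·x^2·z + 69·x·y^2 − 102·x^2·y + 24·x^3 − 315·z^3 + 801·y·z^2 − 549·y^2·z + 63·y^3)·(7·z − 7·y + 9 − x)    [combine like terms]
= −4494·z^3 + 4494·y·z^2 − 5778·z^2 + 642·x·z^2 + 7308·y·z^2 − 7308·y^2·z + 9396·y·z − 1044·x·y·z − 3024·z^2 + 3024·y·z − 3888·z + 432·x·z − 2268·x·z^2 + 2268·x·y·z − 2916·x·z + 324·x^2·z − 2310·y^2·z + 2310·y^3 − 2970·y^2 + 330·x·y^2 + 2352·y·z − 2352·y^2 + 3024·y − 336·x·y + 756·x·y·z − 756·x·y^2 + 972·x·y − 108·x^2·y − 672·x·z + 672·x·y − 864·x + 96·x^2 + 168·x^2·z − 168·x^2·y + 216·x^2 − 24·x^3 − 672·z + 672·y − 864 + 96·x − 1869·x·z^3 + 1869·x·y·z^2 − 2403·x·z^2 + 267·x^2·z^2 + 1638·x·y·z^2 − 1638·x·y^2·z + 2106·x·y·z − 234·x^2·y·z + 126·x^2·z^2 − 126·x^2·y·z + 162·x^2·z − 18·x^3·z + 483·x·y^2·z − 483·x·y^3 + 621·x·y^2 − 69·x^2·y^2 − 714·x^2·y·z + 714·x^2·y^2 − 918·x^2·y + 102·x^3·y + 168·x^3·z − 168·x^3·y + 216·x^3 − 24·x^4 − 2205·z^4 + 2205·y·z^3 − 2835·z^3 + 315·x·z^3 + 5607·y·z^3 − 5607·y^2·z^2 + 7209·y·z^2 − 801·x·y·z^2 − 3843·y^2·z^2 + 3843·y^3·z − 4941·y^2·z + 549·x·y^2·z + 441·y^3·z − 441·y^4 + 567·y^3 − 63·x·y^3    [distributive law]
= −7329·z^3 + 19011·y·z^2 − 8802·z^2 − 4029·x·z^2 − 14559·y^2·z + 14772·y·z + 4086·x·y·z − 4560·z − 3156·x·z + 654·x^2·z + 2877·y^3 − 5322·y^2 + 195·x·y^2 + 3696·y + 1308·x·y − 1194·x^2·y − 768·x + 312·x^2 + 192·x^3 − 864 − 1554·x·z^3 + 2706·x·y·z^2 + 393·x^2·z^2 − 606·x·y^2·z − 1074·x^2·y·z + 150·x^3·z − 546·x·y^3 + 645·x^2·y^2 − 66·x^3·y − 24·x^4 − 2205·z^4 + 7812·y·z^3 − 9450·y^2·z^2 + 4284·y^3·z − 441·y^4    [combine like terms]

−7329·z^3 + 19011·y·z^2 − 8802·z^2 − 4029·x·z^2 − 14559·y^2·z + 14772·y·z + 4086·x·y·z − 4560·z − 3156·x·z + 654·x^2·z + 2877·y^3 − 5322·y^2 + 195·x·y^2 + 3696·y + 1308·x·y − 1194·x^2·y − 768·x + 312·x^2 + 192·x^3 − 864 − 1554·x·z^3 + 2706·x·y·z^2 + 393·x^2·z^2 − 606·x·y^2·z − 1074·x^2·y·z + 150·x^3·z − 546·x·y^3 + 645·x^2·y^2 − 66·x^3·y − 24·x^4 − 2205·z^4 + 7812·y·z^3 − 9450·y^2·z^2 + 4284·y^3·z − 441·y^4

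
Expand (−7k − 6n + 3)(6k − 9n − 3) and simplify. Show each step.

−42k^2 + 27kn + 39k + 54n^2 − 9n − 9

(−7k − 6n + 3)(6k − 9n − 3)
= −42k^2 + 63kn + 21k − 36kn + 54n^2 + 18n + 18k − 27n − 9    [distributive law]
= −42k^2 + 27kn + 39k + 54n^2 − 9n − 9    [combine like terms]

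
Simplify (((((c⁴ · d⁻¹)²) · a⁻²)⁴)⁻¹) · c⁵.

a⁸·c⁻²⁷·d⁸

(((((c⁴ · d⁻¹)²) · a⁻²)⁴)⁻¹) · c⁵
= ((((c⁴ · d⁻¹)²) · a⁻²)⁻⁴) · c⁵    [power of a power]
= ((((c⁴ · d⁻¹)²)⁻⁴) · ((a⁻²)⁻⁴)) · c⁵    [power of a product]
= (((c⁴ · d⁻¹)⁻⁸) · ((a⁻²)⁻⁴)) · c⁵    [power of a power]
= ((((c⁴)⁻⁸) · ((d⁻¹)⁻⁸)) · ((a⁻²)⁻⁴)) · c⁵    [power of a product]
= ((c⁻³² · ((d⁻¹)⁻⁸)) · ((a⁻²)⁻⁴)) · c⁵    [power of a power]
= ((c⁻³² · d⁸) · ((a⁻²)⁻⁴)) · c⁵    [power of a power]
= ((c⁻³² · d⁸) · a⁸) · c⁵    [power of a power]
= a⁸·c⁻²⁷·d⁸    [product of powers]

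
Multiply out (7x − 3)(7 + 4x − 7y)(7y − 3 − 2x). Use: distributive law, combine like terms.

364xy − 69x − 158x² + 294x²y − 56x³ − 343xy² − 210y + 63 + 147y²

(7x − 3)(7 + 4x − 7y)(7y − 3 − 2x)
= (49x + 28x² − 49xy − 21 − 12x + 21y)(7y − 3 − 2x)    [distributive law]
= (37x + 28x² − 49xy − 21 + 21y)(7y − 3 − 2x)    [combine like terms]
= 259xy − 111x − 74x² + 196x²y − 84x² − 56x³ − 343xy² + 147xy + 98x²y − 147y + 63 + 42x + 147y² − 63y − 42xy    [distributive law]
= 364xy − 69x − 158x² + 294x²y − 56x³ − 343xy² − 210y + 63 + 147y²    [combine like terms]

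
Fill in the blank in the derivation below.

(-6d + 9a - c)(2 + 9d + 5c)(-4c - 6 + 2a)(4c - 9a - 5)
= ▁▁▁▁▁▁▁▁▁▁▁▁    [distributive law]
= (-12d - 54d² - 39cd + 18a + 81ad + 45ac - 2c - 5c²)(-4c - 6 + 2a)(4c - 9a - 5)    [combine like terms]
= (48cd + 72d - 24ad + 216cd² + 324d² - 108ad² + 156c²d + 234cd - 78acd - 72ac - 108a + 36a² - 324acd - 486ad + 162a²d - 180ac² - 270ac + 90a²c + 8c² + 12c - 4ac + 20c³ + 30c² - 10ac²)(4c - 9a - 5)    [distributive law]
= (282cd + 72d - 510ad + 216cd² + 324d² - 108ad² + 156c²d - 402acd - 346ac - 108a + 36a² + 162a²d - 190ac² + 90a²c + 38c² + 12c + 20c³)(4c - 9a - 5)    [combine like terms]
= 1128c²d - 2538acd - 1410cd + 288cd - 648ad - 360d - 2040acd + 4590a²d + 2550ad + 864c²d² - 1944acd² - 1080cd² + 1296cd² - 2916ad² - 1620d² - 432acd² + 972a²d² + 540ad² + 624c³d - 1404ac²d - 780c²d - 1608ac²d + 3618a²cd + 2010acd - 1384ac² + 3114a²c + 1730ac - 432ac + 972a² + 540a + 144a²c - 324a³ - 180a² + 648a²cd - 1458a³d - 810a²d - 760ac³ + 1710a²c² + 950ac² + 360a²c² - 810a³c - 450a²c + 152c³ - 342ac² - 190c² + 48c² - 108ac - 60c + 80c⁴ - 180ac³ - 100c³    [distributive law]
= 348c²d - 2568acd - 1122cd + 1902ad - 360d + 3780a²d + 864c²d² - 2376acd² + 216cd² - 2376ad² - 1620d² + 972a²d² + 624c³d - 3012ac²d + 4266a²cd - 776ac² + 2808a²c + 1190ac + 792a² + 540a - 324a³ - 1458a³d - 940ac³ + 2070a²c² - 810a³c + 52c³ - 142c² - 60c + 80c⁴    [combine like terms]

By distributive law:

(-12d - 54d² - 30cd + 18a + 81ad + 45ac - 2c - 9cd - 5c²)(-4c - 6 + 2a)(4c - 9a - 5)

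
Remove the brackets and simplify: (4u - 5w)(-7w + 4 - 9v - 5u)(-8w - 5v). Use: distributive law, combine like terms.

24uw² + 303uvw - 128uw - 80uv + 180uv² + 160u²w + 100u²v - 280w³ - 535vw² + 160w² + 100vw - 225v²w

(4u - 5w)(-7w + 4 - 9v - 5u)(-8w - 5v)
= (-28uw + 16u - 36uv - 20u² + 35w² - 20w + 45vw + 25uw)(-8w - 5v)    [distributive law]
= (-3uw + 16u - 36uv - 20u² + 35w² - 20w + 45vw)(-8w - 5v)    [combine like terms]
= 24uw² + 15uvw - 128uw - 80uv + 288uvw + 180uv² + 160u²w + 100u²v - 280w³ - 175vw² + 160w² + 100vw - 360vw² - 225v²w    [distributive law]
= 24uw² + 303uvw - 128uw - 80uv + 180uv² + 160u²w + 100u²v - 280w³ - 535vw² + 160w² + 100vw - 225v²w    [combine like terms]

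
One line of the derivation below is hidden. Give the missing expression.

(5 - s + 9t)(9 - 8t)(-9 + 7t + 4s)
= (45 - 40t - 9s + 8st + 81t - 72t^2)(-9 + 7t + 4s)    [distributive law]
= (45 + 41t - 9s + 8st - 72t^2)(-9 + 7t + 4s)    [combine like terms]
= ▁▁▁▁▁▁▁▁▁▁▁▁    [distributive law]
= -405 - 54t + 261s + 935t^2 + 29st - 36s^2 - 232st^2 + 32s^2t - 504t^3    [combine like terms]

Applying distributive law to the line above:

-405 + 315t + 180s - 369t + 287t^2 + 164st + 81s - 63st - 36s^2 - 72st + 56st^2 + 32s^2t + 648t^2 - 504t^3 - 288st^2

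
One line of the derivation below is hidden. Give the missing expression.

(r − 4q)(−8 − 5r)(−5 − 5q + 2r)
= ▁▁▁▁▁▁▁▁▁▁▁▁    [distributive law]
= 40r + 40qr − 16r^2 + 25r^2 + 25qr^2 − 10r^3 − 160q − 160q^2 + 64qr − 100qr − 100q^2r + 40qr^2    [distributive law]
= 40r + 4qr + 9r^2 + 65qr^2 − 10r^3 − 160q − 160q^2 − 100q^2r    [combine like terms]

Applying distributive law to the line above:

(−8r − 5r^2 + 32q + 20qr)(−5 − 5q + 2r)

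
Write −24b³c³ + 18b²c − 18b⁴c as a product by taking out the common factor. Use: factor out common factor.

6b²c(−4bc² + 3 − 3b²)

−24b³c³ + 18b²c − 18b⁴c
= 6(−4b³c³ + 3b²c − 3b⁴c)    [factor out 6]
= 6b²c(−4bc² + 3 − 3b²)    [factor out b²c]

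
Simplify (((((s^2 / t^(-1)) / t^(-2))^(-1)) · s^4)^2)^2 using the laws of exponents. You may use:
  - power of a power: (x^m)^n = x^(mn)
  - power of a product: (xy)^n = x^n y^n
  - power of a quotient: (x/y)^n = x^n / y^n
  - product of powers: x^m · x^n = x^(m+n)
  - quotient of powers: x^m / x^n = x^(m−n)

s^8·t^(-12)

(((((s^2 / t^(-1)) / t^(-2))^(-1)) · s^4)^2)^2
= ((((s^2 / t^(-1)) / t^(-2))^(-1)) · s^4)^4    [power of a power]
= ((((s^2 / t^(-1)) / t^(-2))^(-1))^4) · ((s^4)^4)    [power of a product]
= (((s^2 / t^(-1)) / t^(-2))^(-4)) · ((s^4)^4)    [power of a power]
= (((s^2 / t^(-1))^(-4)) / ((t^(-2))^(-4))) · ((s^4)^4)    [power of a quotient]
= ((((s^2)^(-4)) / ((t^(-1))^(-4))) / ((t^(-2))^(-4))) · ((s^4)^4)    [power of a quotient]
= ((s^(-8) / ((t^(-1))^(-4))) / ((t^(-2))^(-4))) · ((s^4)^4)    [power of a power]
= ((s^(-8) / t^4) / ((t^(-2))^(-4))) · ((s^4)^4)    [power of a power]
= ((s^(-8) / t^4) / t^8) · ((s^4)^4)    [power of a power]
= ((s^(-8) / t^4) / t^8) · s^16    [power of a power]
= s^8·t^(-12)    [quotient of powers; product of powers]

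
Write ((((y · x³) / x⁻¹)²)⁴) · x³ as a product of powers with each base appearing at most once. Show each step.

x³⁵·y⁸

((((y · x³) / x⁻¹)²)⁴) · x³
= (((y · x³) / x⁻¹)⁸) · x³    [power of a power]
= (((y · x³)⁸) / ((x⁻¹)⁸)) · x³    [power of a quotient]
= (((y⁸) · ((x³)⁸)) / ((x⁻¹)⁸)) · x³    [power of a product]
= ((y⁸ · x²⁴) / ((x⁻¹)⁸)) · x³    [power of a power]
= ((y⁸ · x²⁴) / x⁻⁸) · x³    [power of a power]
= x³⁵·y⁸    [quotient of powers; product of powers]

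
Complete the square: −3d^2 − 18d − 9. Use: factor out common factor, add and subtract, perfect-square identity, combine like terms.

−3d^2 − 18d − 9
= −3(d^2 + 6d) − 9    [factor out -3 from the d-terms]
= −3(d^2 + 6d + 9 − 9) − 9    [add and subtract 9 inside the bracket]
= −3(d + 3)^2 + 27 − 9    [perfect-square identity]
= −3(d + 3)^2 + 18    [combine constants]

−3(d + 3)^2 + 18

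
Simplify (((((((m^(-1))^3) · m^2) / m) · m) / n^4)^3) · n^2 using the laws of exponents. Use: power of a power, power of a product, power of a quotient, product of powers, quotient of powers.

(((((((m^(-1))^3) · m^2) / m) · m) / n^4)^3) · n^2
= (((((((m^(-1))^3) · m^2) / m) · m)^3) / ((n^4)^3)) · n^2    [power of a quotient]
= (((((((m^(-1))^3) · m^2) / m)^3) · (m^3)) / ((n^4)^3)) · n^2    [power of a product]
= (((((((m^(-1))^3) · m^2)^3) / (m^3)) · (m^3)) / ((n^4)^3)) · n^2    [power of a quotient]
= (((((((m^(-1))^3)^3) · ((m^2)^3)) / (m^3)) · (m^3)) / ((n^4)^3)) · n^2    [power of a product]
= ((((((m^(-1))^9) · ((m^2)^3)) / (m^3)) · (m^3)) / ((n^4)^3)) · n^2    [power of a power]
= ((((m^(-9) · ((m^2)^3)) / (m^3)) · (m^3)) / ((n^4)^3)) · n^2    [power of a power]
= ((((m^(-9) · m^6) / (m^3)) · (m^3)) / ((n^4)^3)) · n^2    [power of a power]
= (((m^(-3) / (m^3)) · (m^3)) / ((n^4)^3)) · n^2    [product of powers]
= ((m^(-6) · (m^3)) / ((n^4)^3)) · n^2    [quotient of powers]
= (m^(-3) / ((n^4)^3)) · n^2    [product of powers]
= (m^(-3) / n^12) · n^2    [power of a power]
= m^(-3)n^(-10)    [quotient of powers]

m^(-3)n^(-10)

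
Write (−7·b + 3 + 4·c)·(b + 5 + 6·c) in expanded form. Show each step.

−7·b^2 − 32·b − 38·b·c + 15 + 38·c + 24·c^2

(−7·b + 3 + 4·c)·(b + 5 + 6·c)
= −7·b^2 − 35·b − 42·b·c + 3·b + 15 + 18·c + 4·b·c + 20·c + 24·c^2    [distributive law]
= −7·b^2 − 32·b − 38·b·c + 15 + 38·c + 24·c^2    [combine like terms]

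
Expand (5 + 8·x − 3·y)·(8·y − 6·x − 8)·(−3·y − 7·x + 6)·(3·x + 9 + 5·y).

−80·x·y^2 − 504·y^2 − 1032·y^3 − 1042·x^2·y + 3026·x·y + 3336·y + 4134·x^3 + 2478·x^2 − 3276·x − 2160 − 2384·x^2·y^2 − 174·x·y^3 + 390·x^3·y + 1008·x^4 + 360·y^4

(5 + 8·x − 3·y)·(8·y − 6·x − 8)·(−3·y − 7·x + 6)·(3·x + 9 + 5·y)
= (40·y − 30·x − 40 + 64·x·y − 48·x^2 − 64·x − 24·y^2 + 18·x·y + 24·y)·(−3·y − 7·x + 6)·(3·x + 9 + 5·y)    [distributive law]
= (64·y − 94·x − 40 + 82·x·y − 48·x^2 − 24·y^2)·(−3·y − 7·x + 6)·(3·x + 9 + 5·y)    [combine like terms]
= (−192·y^2 − 448·x·y + 384·y + 282·x·y + 658·x^2 − 564·x + 120·y + 280·x − 240 − 246·x·y^2 − 574·x^2·y + 492·x·y + 144·x^2·y + 336·x^3 − 288·x^2 + 72·y^3 + 168·x·y^2 − 144·y^2)·(3·x + 9 + 5·y)    [distributive law]
= (−336·y^2 + 326·x·y + 504·y + 370·x^2 − 284·x − 240 − 78·x·y^2 − 430·x^2·y + 336·x^3 + 72·y^3)·(3·x + 9 + 5·y)    [combine like terms]
= −1008·x·y^2 − 3024·y^2 − 1680·y^3 + 978·x^2·y + 2934·x·y + 1630·x·y^2 + 1512·x·y + 4536·y + 2520·y^2 + 1110·x^3 + 3330·x^2 + 1850·x^2·y − 852·x^2 − 2556·x − 1420·x·y − 720·x − 2160 − 1200·y − 234·x^2·y^2 − 702·x·y^2 − 390·x·y^3 − 1290·x^3·y − 3870·x^2·y − 2150·x^2·y^2 + 1008·x^4 + 3024·x^3 + 1680·x^3·y + 216·x·y^3 + 648·y^3 + 360·y^4    [distributive law]
= −80·x·y^2 − 504·y^2 − 1032·y^3 − 1042·x^2·y + 3026·x·y + 3336·y + 4134·x^3 + 2478·x^2 − 3276·x − 2160 − 2384·x^2·y^2 − 174·x·y^3 + 390·x^3·y + 1008·x^4 + 360·y^4    [combine like terms]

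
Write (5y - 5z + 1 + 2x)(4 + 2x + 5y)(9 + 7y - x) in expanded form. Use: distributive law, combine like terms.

(5y - 5z + 1 + 2x)(4 + 2x + 5y)(9 + 7y - x)
= (20y + 10xy + 25y² - 20z - 10xz - 25yz + 4 + 2x + 5y + 8x + 4x² + 10xy)(9 + 7y - x)    [distributive law]
= (25y + 20xy + 25y² - 20z - 10xz - 25yz + 4 + 10x + 4x²)(9 + 7y - x)    [combine like terms]
= 225y + 175y² - 25xy + 180xy + 140xy² - 20x²y + 225y² + 175y³ - 25xy² - 180z - 140yz + 20xz - 90xz - 70xyz + 10x²z - 225yz - 175y²z + 25xyz + 36 + 28y - 4x + 90x + 70xy - 10x² + 36x² + 28x²y - 4x³    [distributive law]
= 253y + 400y² + 225xy + 115xy² + 8x²y + 175y³ - 180z - 365yz - 70xz - 45xyz + 10x²z - 175y²z + 36 + 86x + 26x² - 4x³    [combine like terms]

253y + 400y² + 225xy + 115xy² + 8x²y + 175y³ - 180z - 365yz - 70xz - 45xyz + 10x²z - 175y²z + 36 + 86x + 26x² - 4x³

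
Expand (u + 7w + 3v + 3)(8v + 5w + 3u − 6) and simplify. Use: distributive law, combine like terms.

17uv + 26uw + 3u^2 + 3u + 71vw + 35w^2 − 27w + 24v^2 + 6v − 18

(u + 7w + 3v + 3)(8v + 5w + 3u − 6)
= 8uv + 5uw + 3u^2 − 6u + 56vw + 35w^2 + 21uw − 42w + 24v^2 + 15vw + 9uv − 18v + 24v + 15w + 9u − 18    [distributive law]
= 17uv + 26uw + 3u^2 + 3u + 71vw + 35w^2 − 27w + 24v^2 + 6v − 18    [combine like terms]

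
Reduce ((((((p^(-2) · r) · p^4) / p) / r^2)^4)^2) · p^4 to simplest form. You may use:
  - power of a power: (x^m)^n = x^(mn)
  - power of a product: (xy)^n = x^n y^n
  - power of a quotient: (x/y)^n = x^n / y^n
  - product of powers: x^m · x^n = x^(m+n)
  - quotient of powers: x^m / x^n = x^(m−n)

((((((p^(-2) · r) · p^4) / p) / r^2)^4)^2) · p^4
= (((((p^(-2) · r) · p^4) / p) / r^2)^8) · p^4    [power of a power]
= (((((p^(-2) · r) · p^4) / p)^8) / ((r^2)^8)) · p^4    [power of a quotient]
= (((((p^(-2) · r) · p^4)^8) / (p^8)) / ((r^2)^8)) · p^4    [power of a quotient]
= (((((p^(-2) · r)^8) · ((p^4)^8)) / (p^8)) / ((r^2)^8)) · p^4    [power of a product]
= ((((((p^(-2))^8) · (r^8)) · ((p^4)^8)) / (p^8)) / ((r^2)^8)) · p^4    [power of a product]
= ((((p^(-16) · (r^8)) · ((p^4)^8)) / (p^8)) / ((r^2)^8)) · p^4    [power of a power]
= ((((p^(-16) · r^8) · p^32) / (p^8)) / ((r^2)^8)) · p^4    [power of a power]
= ((((p^(-16) · r^8) · p^32) / p^8) / r^16) · p^4    [power of a power]
= p^12r^(-8)    [quotient of powers; product of powers]

p^12r^(-8)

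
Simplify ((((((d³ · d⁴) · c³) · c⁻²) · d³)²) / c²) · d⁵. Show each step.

((((((d³ · d⁴) · c³) · c⁻²) · d³)²) / c²) · d⁵
= ((((((d³ · d⁴) · c³) · c⁻²)²) · ((d³)²)) / c²) · d⁵    [power of a product]
= ((((((d³ · d⁴) · c³)²) · ((c⁻²)²)) · ((d³)²)) / c²) · d⁵    [power of a product]
= ((((((d³ · d⁴)²) · ((c³)²)) · ((c⁻²)²)) · ((d³)²)) / c²) · d⁵    [power of a product]
= (((((((d³)²) · ((d⁴)²)) · ((c³)²)) · ((c⁻²)²)) · ((d³)²)) / c²) · d⁵    [power of a product]
= (((((d⁶ · ((d⁴)²)) · ((c³)²)) · ((c⁻²)²)) · ((d³)²)) / c²) · d⁵    [power of a power]
= (((((d⁶ · d⁸) · ((c³)²)) · ((c⁻²)²)) · ((d³)²)) / c²) · d⁵    [power of a power]
= ((((d¹⁴ · ((c³)²)) · ((c⁻²)²)) · ((d³)²)) / c²) · d⁵    [product of powers]
= ((((d¹⁴ · c⁶) · ((c⁻²)²)) · ((d³)²)) / c²) · d⁵    [power of a power]
= ((((d¹⁴ · c⁶) · c⁻⁴) · ((d³)²)) / c²) · d⁵    [power of a power]
= ((((d¹⁴ · c⁶) · c⁻⁴) · d⁶) / c²) · d⁵    [power of a power]
= d²⁵    [quotient of powers; product of powers]

d²⁵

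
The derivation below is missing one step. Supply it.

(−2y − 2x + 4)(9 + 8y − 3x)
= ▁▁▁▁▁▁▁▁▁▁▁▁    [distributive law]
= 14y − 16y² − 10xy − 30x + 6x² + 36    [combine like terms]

Applying distributive law to the line above:

−18y − 16y² + 6xy − 18x − 16xy + 6x² + 36 + 32y − 12x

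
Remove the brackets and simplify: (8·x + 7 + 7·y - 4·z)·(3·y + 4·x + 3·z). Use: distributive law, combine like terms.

(8·x + 7 + 7·y - 4·z)·(3·y + 4·x + 3·z)
= 24·x·y + 32·x^2 + 24·x·z + 21·y + 28·x + 21·z + 21·y^2 + 28·x·y + 21·y·z - 12·y·z - 16·x·z - 12·z^2    [distributive law]
= 52·x·y + 32·x^2 + 8·x·z + 21·y + 28·x + 21·z + 21·y^2 + 9·y·z - 12·z^2    [combine like terms]

52·x·y + 32·x^2 + 8·x·z + 21·y + 28·x + 21·z + 21·y^2 + 9·y·z - 12·z^2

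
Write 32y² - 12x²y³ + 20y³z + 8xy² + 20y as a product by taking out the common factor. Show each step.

32y² - 12x²y³ + 20y³z + 8xy² + 20y
= 4(8y² - 3x²y³ + 5y³z + 2xy² + 5y)    [factor out 4]
= 4y(8y - 3x²y² + 5y²z + 2xy + 5)    [factor out y]

4y(8y - 3x²y² + 5y²z + 2xy + 5)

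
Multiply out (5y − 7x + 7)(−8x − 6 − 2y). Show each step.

(5y − 7x + 7)(−8x − 6 − 2y)
= −40xy − 30y − 10y^2 + 56x^2 + 42x + 14xy − 56x − 42 − 14y    [distributive law]
= −26xy − 44y − 10y^2 + 56x^2 − 14x − 42    [combine like terms]

−26xy − 44y − 10y^2 + 56x^2 − 14x − 42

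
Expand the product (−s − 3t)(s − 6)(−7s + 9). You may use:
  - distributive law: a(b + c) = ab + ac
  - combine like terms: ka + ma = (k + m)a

(−s − 3t)(s − 6)(−7s + 9)
= (−s^2 + 6s − 3st + 18t)(−7s + 9)    [distributive law]
= 7s^3 − 9s^2 − 42s^2 + 54s + 21s^2t − 27st − 126st + 162t    [distributive law]
= 7s^3 − 51s^2 + 54s + 21s^2t − 153st + 162t    [combine like terms]

7s^3 − 51s^2 + 54s + 21s^2t − 153st + 162t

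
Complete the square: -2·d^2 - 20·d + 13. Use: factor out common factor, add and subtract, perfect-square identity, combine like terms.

-2(d + 5)^2 + 63

-2·d^2 - 20·d + 13
= -2(d^2 + 10·d) + 13    [factor out -2 from the d-terms]
= -2(d^2 + 10·d + 25 - 25) + 13    [add and subtract 25 inside the bracket]
= -2(d + 5)^2 + 50 + 13    [perfect-square identity]
= -2(d + 5)^2 + 63    [combine constants]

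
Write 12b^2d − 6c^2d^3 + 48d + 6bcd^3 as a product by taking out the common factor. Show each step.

6d(2b^2 − c^2d^2 + 8 + bcd^2)

12b^2d − 6c^2d^3 + 48d + 6bcd^3
= 6(2b^2d − c^2d^3 + 8d + bcd^3)    [factor out 6]
= 6d(2b^2 − c^2d^2 + 8 + bcd^2)    [factor out d]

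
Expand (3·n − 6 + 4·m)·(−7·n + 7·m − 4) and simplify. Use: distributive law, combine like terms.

−21·n² − 7·m·n + 30·n − 58·m + 24 + 28·m²

(3·n − 6 + 4·m)·(−7·n + 7·m − 4)
= −21·n² + 21·m·n − 12·n + 42·n − 42·m + 24 − 28·m·n + 28·m² − 16·m    [distributive law]
= −21·n² − 7·m·n + 30·n − 58·m + 24 + 28·m²    [combine like terms]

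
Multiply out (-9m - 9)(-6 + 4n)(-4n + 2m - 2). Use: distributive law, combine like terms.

-216mn + 108m^2 + 144mn^2 - 72m^2n - 144n - 108 + 144n^2

(-9m - 9)(-6 + 4n)(-4n + 2m - 2)
= (54m - 36mn + 54 - 36n)(-4n + 2m - 2)    [distributive law]
= -216mn + 108m^2 - 108m + 144mn^2 - 72m^2n + 72mn - 216n + 108m - 108 + 144n^2 - 72mn + 72n    [distributive law]
= -216mn + 108m^2 + 144mn^2 - 72m^2n - 144n - 108 + 144n^2    [combine like terms]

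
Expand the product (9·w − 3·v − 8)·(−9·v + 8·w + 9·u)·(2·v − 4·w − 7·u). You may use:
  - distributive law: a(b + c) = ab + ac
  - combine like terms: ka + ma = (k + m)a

−318·v^2·w + 564·v·w^2 + 1005·u·v·w − 288·w^3 − 828·u·w^2 − 567·u^2·w + 54·v^3 − 243·u·v^2 + 189·u^2·v + 144·v^2 − 416·v·w − 648·u·v + 256·w^2 + 736·u·w + 504·u^2

(9·w − 3·v − 8)·(−9·v + 8·w + 9·u)·(2·v − 4·w − 7·u)
= (−81·v·w + 72·w^2 + 81·u·w + 27·v^2 − 24·v·w − 27·u·v + 72·v − 64·w − 72·u)·(2·v − 4·w − 7·u)    [distributive law]
= (−105·v·w + 72·w^2 + 81·u·w + 27·v^2 − 27·u·v + 72·v − 64·w − 72·u)·(2·v − 4·w − 7·u)    [combine like terms]
= −210·v^2·w + 420·v·w^2 + 735·u·v·w + 144·v·w^2 − 288·w^3 − 504·u·w^2 + 162·u·v·w − 324·u·w^2 − 567·u^2·w + 54·v^3 − 108·v^2·w − 189·u·v^2 − 54·u·v^2 + 108·u·v·w + 189·u^2·v + 144·v^2 − 288·v·w − 504·u·v − 128·v·w + 256·w^2 + 448·u·w − 144·u·v + 288·u·w + 504·u^2    [distributive law]
= −318·v^2·w + 564·v·w^2 + 1005·u·v·w − 288·w^3 − 828·u·w^2 − 567·u^2·w + 54·v^3 − 243·u·v^2 + 189·u^2·v + 144·v^2 − 416·v·w − 648·u·v + 256·w^2 + 736·u·w + 504·u^2    [combine like terms]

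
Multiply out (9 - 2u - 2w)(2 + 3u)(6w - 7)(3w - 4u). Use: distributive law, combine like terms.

(9 - 2u - 2w)(2 + 3u)(6w - 7)(3w - 4u)
= (18 + 27u - 4u - 6u^2 - 4w - 6uw)(6w - 7)(3w - 4u)    [distributive law]
= (18 + 23u - 6u^2 - 4w - 6uw)(6w - 7)(3w - 4u)    [combine like terms]
= (108w - 126 + 138uw - 161u - 36u^2w + 42u^2 - 24w^2 + 28w - 36uw^2 + 42uw)(3w - 4u)    [distributive law]
= (136w - 126 + 180uw - 161u - 36u^2w + 42u^2 - 24w^2 - 36uw^2)(3w - 4u)    [combine like terms]
= 408w^2 - 544uw - 378w + 504u + 540uw^2 - 720u^2w - 483uw + 644u^2 - 108u^2w^2 + 144u^3w + 126u^2w - 168u^3 - 72w^3 + 96uw^2 - 108uw^3 + 144u^2w^2    [distributive law]
= 408w^2 - 1027uw - 378w + 504u + 636uw^2 - 594u^2w + 644u^2 + 36u^2w^2 + 144u^3w - 168u^3 - 72w^3 - 108uw^3    [combine like terms]

408w^2 - 1027uw - 378w + 504u + 636uw^2 - 594u^2w + 644u^2 + 36u^2w^2 + 144u^3w - 168u^3 - 72w^3 - 108uw^3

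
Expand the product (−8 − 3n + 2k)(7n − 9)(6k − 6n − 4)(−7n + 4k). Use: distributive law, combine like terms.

(−8 − 3n + 2k)(7n − 9)(6k − 6n − 4)(−7n + 4k)
= (−56n + 72 − 21n² + 27n + 14kn − 18k)(6k − 6n − 4)(−7n + 4k)    [distributive law]
= (−29n + 72 − 21n² + 14kn − 18k)(6k − 6n − 4)(−7n + 4k)    [combine like terms]
= (−174kn + 174n² + 116n + 432k − 432n − 288 − 126kn² + 126n³ + 84n² + 84k²n − 84kn² − 56kn − 108k² + 108kn + 72k)(−7n + 4k)    [distributive law]
= (−122kn + 258n² − 316n + 504k − 288 − 210kn² + 126n³ + 84k²n − 108k²)(−7n + 4k)    [combine like terms]
= 854kn² − 488k²n − 1806n³ + 1032kn² + 2212n² − 1264kn − 3528kn + 2016k² + 2016n − 1152k + 1470kn³ − 840k²n² − 882n⁴ + 504kn³ − 588k²n² + 336k³n + 756k²n − 432k³    [distributive law]
= 1886kn² + 268k²n − 1806n³ + 2212n² − 4792kn + 2016k² + 2016n − 1152k + 1974kn³ − 1428k²n² − 882n⁴ + 336k³n − 432k³    [combine like terms]

1886kn² + 268k²n − 1806n³ + 2212n² − 4792kn + 2016k² + 2016n − 1152k + 1974kn³ − 1428k²n² − 882n⁴ + 336k³n − 432k³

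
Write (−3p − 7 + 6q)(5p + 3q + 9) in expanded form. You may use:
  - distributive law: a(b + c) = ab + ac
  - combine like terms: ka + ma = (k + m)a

(−3p − 7 + 6q)(5p + 3q + 9)
= −15p^2 − 9pq − 27p − 35p − 21q − 63 + 30pq + 18q^2 + 54q    [distributive law]
= −15p^2 + 21pq − 62p + 33q − 63 + 18q^2    [combine like terms]

−15p^2 + 21pq − 62p + 33q − 63 + 18q^2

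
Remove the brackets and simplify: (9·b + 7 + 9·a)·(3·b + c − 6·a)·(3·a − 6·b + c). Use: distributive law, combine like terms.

243·a·b^2 − 162·b^3 − 27·b^2·c − 54·a·b·c + 9·b·c^2 + 243·a^2·b + 315·a·b − 126·b^2 − 21·b·c − 21·a·c + 7·c^2 − 126·a^2 − 27·a^2·c + 9·a·c^2 − 162·a^3

(9·b + 7 + 9·a)·(3·b + c − 6·a)·(3·a − 6·b + c)
= (27·b^2 + 9·b·c − 54·a·b + 21·b + 7·c − 42·a + 27·a·b + 9·a·c − 54·a^2)·(3·a − 6·b + c)    [distributive law]
= (27·b^2 + 9·b·c − 27·a·b + 21·b + 7·c − 42·a + 9·a·c − 54·a^2)·(3·a − 6·b + c)    [combine like terms]
= 81·a·b^2 − 162·b^3 + 27·b^2·c + 27·a·b·c − 54·b^2·c + 9·b·c^2 − 81·a^2·b + 162·a·b^2 − 27·a·b·c + 63·a·b − 126·b^2 + 21·b·c + 21·a·c − 42·b·c + 7·c^2 − 126·a^2 + 252·a·b − 42·a·c + 27·a^2·c − 54·a·b·c + 9·a·c^2 − 162·a^3 + 324·a^2·b − 54·a^2·c    [distributive law]
= 243·a·b^2 − 162·b^3 − 27·b^2·c − 54·a·b·c + 9·b·c^2 + 243·a^2·b + 315·a·b − 126·b^2 − 21·b·c − 21·a·c + 7·c^2 − 126·a^2 − 27·a^2·c + 9·a·c^2 − 162·a^3    [combine like terms]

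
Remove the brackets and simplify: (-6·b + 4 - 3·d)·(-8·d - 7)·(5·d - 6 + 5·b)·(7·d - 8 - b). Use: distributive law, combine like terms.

2400·b·d^3 - 3612·b·d^2 + 1320·b^2·d^2 - 1606·b·d - 317·b^2·d - 240·b^3·d + 2968·b - 1288·b^2 - 210·b^3 - 2353·d^3 + 1074·d^2 + 1768·d - 1344 + 840·d^4

(-6·b + 4 - 3·d)·(-8·d - 7)·(5·d - 6 + 5·b)·(7·d - 8 - b)
= (48·b·d + 42·b - 32·d - 28 + 24·d^2 + 21·d)·(5·d - 6 + 5·b)·(7·d - 8 - b)    [distributive law]
= (48·b·d + 42·b - 11·d - 28 + 24·d^2)·(5·d - 6 + 5·b)·(7·d - 8 - b)    [combine like terms]
= (240·b·d^2 - 288·b·d + 240·b^2·d + 210·b·d - 252·b + 210·b^2 - 55·d^2 + 66·d - 55·b·d - 140·d + 168 - 140·b + 120·d^3 - 144·d^2 + 120·b·d^2)·(7·d - 8 - b)    [distributive law]
= (360·b·d^2 - 133·b·d + 240·b^2·d - 392·b + 210·b^2 - 199·d^2 - 74·d + 168 + 120·d^3)·(7·d - 8 - b)    [combine like terms]
= 2520·b·d^3 - 2880·b·d^2 - 360·b^2·d^2 - 931·b·d^2 + 1064·b·d + 133·b^2·d + 1680·b^2·d^2 - 1920·b^2·d - 240·b^3·d - 2744·b·d + 3136·b + 392·b^2 + 1470·b^2·d - 1680·b^2 - 210·b^3 - 1393·d^3 + 1592·d^2 + 199·b·d^2 - 518·d^2 + 592·d + 74·b·d + 1176·d - 1344 - 168·b + 840·d^4 - 960·d^3 - 120·b·d^3    [distributive law]
= 2400·b·d^3 - 3612·b·d^2 + 1320·b^2·d^2 - 1606·b·d - 317·b^2·d - 240·b^3·d + 2968·b - 1288·b^2 - 210·b^3 - 2353·d^3 + 1074·d^2 + 1768·d - 1344 + 840·d^4    [combine like terms]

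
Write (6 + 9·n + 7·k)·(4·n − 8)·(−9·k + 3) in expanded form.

(6 + 9·n + 7·k)·(4·n − 8)·(−9·k + 3)
= (24·n − 48 + 36·n^2 − 72·n + 28·k·n − 56·k)·(−9·k + 3)    [distributive law]
= (−48·n − 48 + 36·n^2 + 28·k·n − 56·k)·(−9·k + 3)    [combine like terms]
= 432·k·n − 144·n + 432·k − 144 − 324·k·n^2 + 108·n^2 − 252·k^2·n + 84·k·n + 504·k^2 − 168·k    [distributive law]
= 516·k·n − 144·n + 264·k − 144 − 324·k·n^2 + 108·n^2 − 252·k^2·n + 504·k^2    [combine like terms]

516·k·n − 144·n + 264·k − 144 − 324·k·n^2 + 108·n^2 − 252·k^2·n + 504·k^2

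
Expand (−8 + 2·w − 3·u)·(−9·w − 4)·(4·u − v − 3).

(−8 + 2·w − 3·u)·(−9·w − 4)·(4·u − v − 3)
= (72·w + 32 − 18·w² − 8·w + 27·u·w + 12·u)·(4·u − v − 3)    [distributive law]
= (64·w + 32 − 18·w² + 27·u·w + 12·u)·(4·u − v − 3)    [combine like terms]
= 256·u·w − 64·v·w − 192·w + 128·u − 32·v − 96 − 72·u·w² + 18·v·w² + 54·w² + 108·u²·w − 27·u·v·w − 81·u·w + 48·u² − 12·u·v − 36·u    [distributive law]
= 175·u·w − 64·v·w − 192·w + 92·u − 32·v − 96 − 72·u·w² + 18·v·w² + 54·w² + 108·u²·w − 27·u·v·w + 48·u² − 12·u·v    [combine like terms]

175·u·w − 64·v·w − 192·w + 92·u − 32·v − 96 − 72·u·w² + 18·v·w² + 54·w² + 108·u²·w − 27·u·v·w + 48·u² − 12·u·v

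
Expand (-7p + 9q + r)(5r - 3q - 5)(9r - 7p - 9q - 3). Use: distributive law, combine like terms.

-350pr^2 + 245p^2r + 210pqr + 455pr - 147p^2q - 63pq - 245p^2 - 105p + 333qr^2 - 621q^2r - 486qr + 243q^3 + 486q^2 + 135q + 45r^3 - 60r^2 + 15r

(-7p + 9q + r)(5r - 3q - 5)(9r - 7p - 9q - 3)
= (-35pr + 21pq + 35p + 45qr - 27q^2 - 45q + 5r^2 - 3qr - 5r)(9r - 7p - 9q - 3)    [distributive law]
= (-35pr + 21pq + 35p + 42qr - 27q^2 - 45q + 5r^2 - 5r)(9r - 7p - 9q - 3)    [combine like terms]
= -315pr^2 + 245p^2r + 315pqr + 105pr + 189pqr - 147p^2q - 189pq^2 - 63pq + 315pr - 245p^2 - 315pq - 105p + 378qr^2 - 294pqr - 378q^2r - 126qr - 243q^2r + 189pq^2 + 243q^3 + 81q^2 - 405qr + 315pq + 405q^2 + 135q + 45r^3 - 35pr^2 - 45qr^2 - 15r^2 - 45r^2 + 35pr + 45qr + 15r    [distributive law]
= -350pr^2 + 245p^2r + 210pqr + 455pr - 147p^2q - 63pq - 245p^2 - 105p + 333qr^2 - 621q^2r - 486qr + 243q^3 + 486q^2 + 135q + 45r^3 - 60r^2 + 15r    [combine like terms]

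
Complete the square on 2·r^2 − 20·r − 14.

2(r − 5)^2 − 64

2·r^2 − 20·r − 14
= 2(r^2 − 10·r) − 14    [factor out 2 from the r-terms]
= 2(r^2 − 10·r + 25 − 25) − 14    [add and subtract 25 inside the bracket]
= 2(r − 5)^2 − 50 − 14    [perfect-square identity]
= 2(r − 5)^2 − 64    [combine constants]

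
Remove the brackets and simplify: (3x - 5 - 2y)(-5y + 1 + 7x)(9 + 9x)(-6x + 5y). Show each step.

-171x^2y - 810xy^2 + 2511x^3y - 1845x^2y^2 + 1998x^2 - 2907xy + 594x^3 - 1134x^4 + 1035y^2 + 270x - 225y + 450y^3 + 450xy^3

(3x - 5 - 2y)(-5y + 1 + 7x)(9 + 9x)(-6x + 5y)
= (-15xy + 3x + 21x^2 + 25y - 5 - 35x + 10y^2 - 2y - 14xy)(9 + 9x)(-6x + 5y)    [distributive law]
= (-29xy - 32x + 21x^2 + 23y - 5 + 10y^2)(9 + 9x)(-6x + 5y)    [combine like terms]
= (-261xy - 261x^2y - 288x - 288x^2 + 189x^2 + 189x^3 + 207y + 207xy - 45 - 45x + 90y^2 + 90xy^2)(-6x + 5y)    [distributive law]
= (-54xy - 261x^2y - 333x - 99x^2 + 189x^3 + 207y - 45 + 90y^2 + 90xy^2)(-6x + 5y)    [combine like terms]
= 324x^2y - 270xy^2 + 1566x^3y - 1305x^2y^2 + 1998x^2 - 1665xy + 594x^3 - 495x^2y - 1134x^4 + 945x^3y - 1242xy + 1035y^2 + 270x - 225y - 540xy^2 + 450y^3 - 540x^2y^2 + 450xy^3    [distributive law]
= -171x^2y - 810xy^2 + 2511x^3y - 1845x^2y^2 + 1998x^2 - 2907xy + 594x^3 - 1134x^4 + 1035y^2 + 270x - 225y + 450y^3 + 450xy^3    [combine like terms]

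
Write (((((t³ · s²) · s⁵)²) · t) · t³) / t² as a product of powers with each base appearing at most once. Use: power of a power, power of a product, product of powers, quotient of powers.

(((((t³ · s²) · s⁵)²) · t) · t³) / t²
= (((((t³ · s²)²) · ((s⁵)²)) · t) · t³) / t²    [power of a product]
= ((((((t³)²) · ((s²)²)) · ((s⁵)²)) · t) · t³) / t²    [power of a product]
= ((((t⁶ · ((s²)²)) · ((s⁵)²)) · t) · t³) / t²    [power of a power]
= ((((t⁶ · s⁴) · ((s⁵)²)) · t) · t³) / t²    [power of a power]
= ((((t⁶ · s⁴) · s¹⁰) · t) · t³) / t²    [power of a power]
= s¹⁴t⁸    [quotient of powers; product of powers]

s¹⁴t⁸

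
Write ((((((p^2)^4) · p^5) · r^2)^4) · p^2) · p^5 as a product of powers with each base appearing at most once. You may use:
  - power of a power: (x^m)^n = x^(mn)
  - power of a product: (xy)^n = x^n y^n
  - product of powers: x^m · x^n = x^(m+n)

((((((p^2)^4) · p^5) · r^2)^4) · p^2) · p^5
= ((((((p^2)^4) · p^5)^4) · ((r^2)^4)) · p^2) · p^5    [power of a product]
= ((((((p^2)^4)^4) · ((p^5)^4)) · ((r^2)^4)) · p^2) · p^5    [power of a product]
= (((((p^2)^16) · ((p^5)^4)) · ((r^2)^4)) · p^2) · p^5    [power of a power]
= (((p^32 · ((p^5)^4)) · ((r^2)^4)) · p^2) · p^5    [power of a power]
= (((p^32 · p^20) · ((r^2)^4)) · p^2) · p^5    [power of a power]
= ((p^52 · ((r^2)^4)) · p^2) · p^5    [product of powers]
= ((p^52 · r^8) · p^2) · p^5    [power of a power]
= p^59·r^8    [product of powers]

p^59·r^8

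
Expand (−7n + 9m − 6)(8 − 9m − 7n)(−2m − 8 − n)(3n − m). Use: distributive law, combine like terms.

(−7n + 9m − 6)(8 − 9m − 7n)(−2m − 8 − n)(3n − m)
= (−56n + 63mn + 49n² + 72m − 81m² − 63mn − 48 + 54m + 42n)(−2m − 8 − n)(3n − m)    [distributive law]
= (−14n + 49n² + 126m − 81m² − 48)(−2m − 8 − n)(3n − m)    [combine like terms]
= (28mn + 112n + 14n² − 98mn² − 392n² − 49n³ − 252m² − 1008m − 126mn + 162m³ + 648m² + 81m²n + 96m + 384 + 48n)(3n − m)    [distributive law]
= (−98mn + 160n − 378n² − 98mn² − 49n³ + 396m² − 912m + 162m³ + 81m²n + 384)(3n − m)    [combine like terms]
= −294mn² + 98m²n + 480n² − 160mn − 1134n³ + 378mn² − 294mn³ + 98m²n² − 147n⁴ + 49mn³ + 1188m²n − 396m³ − 2736mn + 912m² + 486m³n − 162m⁴ + 243m²n² − 81m³n + 1152n − 384m    [distributive law]
= 84mn² + 1286m²n + 480n² − 2896mn − 1134n³ − 245mn³ + 341m²n² − 147n⁴ − 396m³ + 912m² + 405m³n − 162m⁴ + 1152n − 384m    [combine like terms]

84mn² + 1286m²n + 480n² − 2896mn − 1134n³ − 245mn³ + 341m²n² − 147n⁴ − 396m³ + 912m² + 405m³n − 162m⁴ + 1152n − 384m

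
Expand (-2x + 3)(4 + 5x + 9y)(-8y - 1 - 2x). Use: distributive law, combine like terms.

-92xy - 31x - 4x^2 + 116x^2y + 20x^3 + 144xy^2 - 123y - 12 - 216y^2

(-2x + 3)(4 + 5x + 9y)(-8y - 1 - 2x)
= (-8x - 10x^2 - 18xy + 12 + 15x + 27y)(-8y - 1 - 2x)    [distributive law]
= (7x - 10x^2 - 18xy + 12 + 27y)(-8y - 1 - 2x)    [combine like terms]
= -56xy - 7x - 14x^2 + 80x^2y + 10x^2 + 20x^3 + 144xy^2 + 18xy + 36x^2y - 96y - 12 - 24x - 216y^2 - 27y - 54xy    [distributive law]
= -92xy - 31x - 4x^2 + 116x^2y + 20x^3 + 144xy^2 - 123y - 12 - 216y^2    [combine like terms]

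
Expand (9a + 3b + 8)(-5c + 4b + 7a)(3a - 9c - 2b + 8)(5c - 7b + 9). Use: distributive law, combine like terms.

(9a + 3b + 8)(-5c + 4b + 7a)(3a - 9c - 2b + 8)(5c - 7b + 9)
= (-45ac + 36ab + 63a^2 - 15bc + 12b^2 + 21ab - 40c + 32b + 56a)(3a - 9c - 2b + 8)(5c - 7b + 9)    [distributive law]
= (-45ac + 57ab + 63a^2 - 15bc + 12b^2 - 40c + 32b + 56a)(3a - 9c - 2b + 8)(5c - 7b + 9)    [combine like terms]
= (-135a^2c + 405ac^2 + 90abc - 360ac + 171a^2b - 513abc - 114ab^2 + 456ab + 189a^3 - 567a^2c - 126a^2b + 504a^2 - 45abc + 135bc^2 + 30b^2c - 120bc + 36ab^2 - 108b^2c - 24b^3 + 96b^2 - 120ac + 360c^2 + 80bc - 320c + 96ab - 288bc - 64b^2 + 256b + 168a^2 - 504ac - 112ab + 448a)(5c - 7b + 9)    [distributive law]
= (-702a^2c + 405ac^2 - 468abc - 984ac + 45a^2b - 78ab^2 + 440ab + 189a^3 + 672a^2 + 135bc^2 - 78b^2c - 328bc - 24b^3 + 32b^2 + 360c^2 - 320c + 256b + 448a)(5c - 7b + 9)    [combine like terms]
= -3510a^2c^2 + 4914a^2bc - 6318a^2c + 2025ac^3 - 2835abc^2 + 3645ac^2 - 2340abc^2 + 3276ab^2c - 4212abc - 4920ac^2 + 6888abc - 8856ac + 225a^2bc - 315a^2b^2 + 405a^2b - 390ab^2c + 546ab^3 - 702ab^2 + 2200abc - 3080ab^2 + 3960ab + 945a^3c - 1323a^3b + 1701a^3 + 3360a^2c - 4704a^2b + 6048a^2 + 675bc^3 - 945b^2c^2 + 1215bc^2 - 390b^2c^2 + 546b^3c - 702b^2c - 1640bc^2 + 2296b^2c - 2952bc - 120b^3c + 168b^4 - 216b^3 + 160b^2c - 224b^3 + 288b^2 + 1800c^3 - 2520bc^2 + 3240c^2 - 1600c^2 + 2240bc - 2880c + 1280bc - 1792b^2 + 2304b + 2240ac - 3136ab + 4032a    [distributive law]
= -3510a^2c^2 + 5139a^2bc - 2958a^2c + 2025ac^3 - 5175abc^2 - 1275ac^2 + 2886ab^2c + 4876abc - 6616ac - 315a^2b^2 - 4299a^2b + 546ab^3 - 3782ab^2 + 824ab + 945a^3c - 1323a^3b + 1701a^3 + 6048a^2 + 675bc^3 - 1335b^2c^2 - 2945bc^2 + 426b^3c + 1754b^2c + 568bc + 168b^4 - 440b^3 - 1504b^2 + 1800c^3 + 1640c^2 - 2880c + 2304b + 4032a    [combine like terms]

-3510a^2c^2 + 5139a^2bc - 2958a^2c + 2025ac^3 - 5175abc^2 - 1275ac^2 + 2886ab^2c + 4876abc - 6616ac - 315a^2b^2 - 4299a^2b + 546ab^3 - 3782ab^2 + 824ab + 945a^3c - 1323a^3b + 1701a^3 + 6048a^2 + 675bc^3 - 1335b^2c^2 - 2945bc^2 + 426b^3c + 1754b^2c + 568bc + 168b^4 - 440b^3 - 1504b^2 + 1800c^3 + 1640c^2 - 2880c + 2304b + 4032a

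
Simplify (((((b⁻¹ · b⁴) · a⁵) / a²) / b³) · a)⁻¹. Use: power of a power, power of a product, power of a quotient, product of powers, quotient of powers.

a⁻⁴

(((((b⁻¹ · b⁴) · a⁵) / a²) / b³) · a)⁻¹
= (((((b⁻¹ · b⁴) · a⁵) / a²) / b³)⁻¹) · (a⁻¹)    [power of a product]
= (((((b⁻¹ · b⁴) · a⁵) / a²)⁻¹) / ((b³)⁻¹)) · (a⁻¹)    [power of a quotient]
= (((((b⁻¹ · b⁴) · a⁵)⁻¹) / ((a²)⁻¹)) / ((b³)⁻¹)) · (a⁻¹)    [power of a quotient]
= (((((b⁻¹ · b⁴)⁻¹) · ((a⁵)⁻¹)) / ((a²)⁻¹)) / ((b³)⁻¹)) · (a⁻¹)    [power of a product]
= ((((((b⁻¹)⁻¹) · ((b⁴)⁻¹)) · ((a⁵)⁻¹)) / ((a²)⁻¹)) / ((b³)⁻¹)) · (a⁻¹)    [power of a product]
= ((((b · ((b⁴)⁻¹)) · ((a⁵)⁻¹)) / ((a²)⁻¹)) / ((b³)⁻¹)) · (a⁻¹)    [power of a power]
= ((((b · b⁻⁴) · ((a⁵)⁻¹)) / ((a²)⁻¹)) / ((b³)⁻¹)) · (a⁻¹)    [power of a power]
= (((b⁻³ · ((a⁵)⁻¹)) / ((a²)⁻¹)) / ((b³)⁻¹)) · (a⁻¹)    [product of powers]
= (((b⁻³ · a⁻⁵) / ((a²)⁻¹)) / ((b³)⁻¹)) · (a⁻¹)    [power of a power]
= (((b⁻³ · a⁻⁵) / a⁻²) / ((b³)⁻¹)) · (a⁻¹)    [power of a power]
= (((b⁻³ · a⁻⁵) / a⁻²) / b⁻³) · (a⁻¹)    [power of a power]
= a⁻⁴    [quotient of powers; product of powers]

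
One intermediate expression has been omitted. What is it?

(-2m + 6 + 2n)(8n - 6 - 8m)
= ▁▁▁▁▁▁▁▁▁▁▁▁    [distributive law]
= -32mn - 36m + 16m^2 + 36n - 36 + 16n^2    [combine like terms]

After distributive law, the bracketed line is:

-16mn + 12m + 16m^2 + 48n - 36 - 48m + 16n^2 - 12n - 16mn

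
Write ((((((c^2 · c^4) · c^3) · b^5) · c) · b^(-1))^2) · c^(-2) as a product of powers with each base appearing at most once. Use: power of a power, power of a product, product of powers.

b^8c^18

((((((c^2 · c^4) · c^3) · b^5) · c) · b^(-1))^2) · c^(-2)
= ((((((c^2 · c^4) · c^3) · b^5) · c)^2) · ((b^(-1))^2)) · c^(-2)    [power of a product]
= ((((((c^2 · c^4) · c^3) · b^5)^2) · (c^2)) · ((b^(-1))^2)) · c^(-2)    [power of a product]
= ((((((c^2 · c^4) · c^3)^2) · ((b^5)^2)) · (c^2)) · ((b^(-1))^2)) · c^(-2)    [power of a product]
= ((((((c^2 · c^4)^2) · ((c^3)^2)) · ((b^5)^2)) · (c^2)) · ((b^(-1))^2)) · c^(-2)    [power of a product]
= (((((((c^2)^2) · ((c^4)^2)) · ((c^3)^2)) · ((b^5)^2)) · (c^2)) · ((b^(-1))^2)) · c^(-2)    [power of a product]
= (((((c^4 · ((c^4)^2)) · ((c^3)^2)) · ((b^5)^2)) · (c^2)) · ((b^(-1))^2)) · c^(-2)    [power of a power]
= (((((c^4 · c^8) · ((c^3)^2)) · ((b^5)^2)) · (c^2)) · ((b^(-1))^2)) · c^(-2)    [power of a power]
= ((((c^12 · ((c^3)^2)) · ((b^5)^2)) · (c^2)) · ((b^(-1))^2)) · c^(-2)    [product of powers]
= ((((c^12 · c^6) · ((b^5)^2)) · (c^2)) · ((b^(-1))^2)) · c^(-2)    [power of a power]
= (((c^18 · ((b^5)^2)) · (c^2)) · ((b^(-1))^2)) · c^(-2)    [product of powers]
= (((c^18 · b^10) · (c^2)) · ((b^(-1))^2)) · c^(-2)    [power of a power]
= (((c^18 · b^10) · c^2) · b^(-2)) · c^(-2)    [power of a power]
= b^8c^18    [product of powers]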